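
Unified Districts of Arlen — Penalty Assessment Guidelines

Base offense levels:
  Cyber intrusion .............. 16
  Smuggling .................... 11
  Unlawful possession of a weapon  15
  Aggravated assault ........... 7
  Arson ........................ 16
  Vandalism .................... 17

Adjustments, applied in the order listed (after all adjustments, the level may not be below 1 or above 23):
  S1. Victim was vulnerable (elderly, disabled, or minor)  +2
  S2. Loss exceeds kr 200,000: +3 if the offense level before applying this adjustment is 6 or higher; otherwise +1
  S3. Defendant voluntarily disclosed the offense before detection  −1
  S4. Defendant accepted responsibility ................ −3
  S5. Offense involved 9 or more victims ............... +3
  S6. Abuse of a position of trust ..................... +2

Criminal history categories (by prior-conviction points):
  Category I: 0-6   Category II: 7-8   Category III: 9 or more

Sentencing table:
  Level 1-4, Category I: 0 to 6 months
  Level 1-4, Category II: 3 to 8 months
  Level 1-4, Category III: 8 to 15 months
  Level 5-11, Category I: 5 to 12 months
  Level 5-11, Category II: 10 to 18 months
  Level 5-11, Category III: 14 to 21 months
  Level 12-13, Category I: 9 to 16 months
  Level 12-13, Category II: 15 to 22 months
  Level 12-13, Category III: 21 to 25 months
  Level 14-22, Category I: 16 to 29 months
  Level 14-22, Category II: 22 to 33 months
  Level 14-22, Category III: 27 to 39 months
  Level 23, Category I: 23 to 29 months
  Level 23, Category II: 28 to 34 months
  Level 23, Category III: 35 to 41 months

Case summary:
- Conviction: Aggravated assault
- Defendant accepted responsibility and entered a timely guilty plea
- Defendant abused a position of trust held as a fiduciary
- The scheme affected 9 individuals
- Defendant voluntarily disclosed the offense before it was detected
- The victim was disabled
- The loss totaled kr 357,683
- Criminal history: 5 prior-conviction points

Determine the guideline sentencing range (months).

9-16 months

Base offense level for aggravated assault: 7.
S1 applies: 7 + 2 = 9.
S2 applies (level before this adjustment is 9 ≥ 6, so +3): 9 + 3 = 12.
S3 applies: 12 − 1 = 11.
S4 applies: 11 − 3 = 8.
S5 applies: 8 + 3 = 11.
S6 applies: 11 + 2 = 13.
Final offense level: 13.
Criminal history: 5 prior points → Category I (0-6).
Level 13 falls in the 12-13 band.
Grid: Level 12-13 × Category I = 9-16 months.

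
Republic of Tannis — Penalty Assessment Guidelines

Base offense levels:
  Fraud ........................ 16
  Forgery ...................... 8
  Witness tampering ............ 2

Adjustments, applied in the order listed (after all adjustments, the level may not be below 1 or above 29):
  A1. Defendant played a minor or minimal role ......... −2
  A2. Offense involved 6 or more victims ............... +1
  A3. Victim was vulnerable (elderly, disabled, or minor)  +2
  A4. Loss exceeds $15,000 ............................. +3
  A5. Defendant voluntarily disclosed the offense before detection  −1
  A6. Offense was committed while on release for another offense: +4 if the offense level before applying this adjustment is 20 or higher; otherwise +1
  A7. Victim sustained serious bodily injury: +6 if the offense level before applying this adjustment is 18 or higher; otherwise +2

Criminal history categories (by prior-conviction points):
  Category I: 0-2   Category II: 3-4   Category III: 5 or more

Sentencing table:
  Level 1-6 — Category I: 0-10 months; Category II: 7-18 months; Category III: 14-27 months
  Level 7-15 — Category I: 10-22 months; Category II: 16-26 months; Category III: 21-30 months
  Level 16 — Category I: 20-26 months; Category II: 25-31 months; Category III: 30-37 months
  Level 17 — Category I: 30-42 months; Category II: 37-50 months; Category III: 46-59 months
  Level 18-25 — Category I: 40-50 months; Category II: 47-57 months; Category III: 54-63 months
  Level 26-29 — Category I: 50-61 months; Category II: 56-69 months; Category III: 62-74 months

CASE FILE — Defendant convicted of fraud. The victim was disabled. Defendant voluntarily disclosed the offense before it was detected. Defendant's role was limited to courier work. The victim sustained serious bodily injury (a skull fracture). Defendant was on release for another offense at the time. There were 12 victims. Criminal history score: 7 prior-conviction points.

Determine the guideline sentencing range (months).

54-63 months

Base offense level for fraud: 16.
A1 applies: 16 − 2 = 14.
A2 applies: 14 + 1 = 15.
A3 applies: 15 + 2 = 17.
A5 applies: 17 − 1 = 16.
A6 applies (level before this adjustment is 16 < 20, so +1): 16 + 1 = 17.
A7 applies (level before this adjustment is 17 < 18, so +2): 17 + 2 = 19.
Final offense level: 19.
Criminal history: 7 prior points → Category III (5+).
Level 19 falls in the 18-25 band.
Grid: Level 18-25 × Category III = 54-63 months.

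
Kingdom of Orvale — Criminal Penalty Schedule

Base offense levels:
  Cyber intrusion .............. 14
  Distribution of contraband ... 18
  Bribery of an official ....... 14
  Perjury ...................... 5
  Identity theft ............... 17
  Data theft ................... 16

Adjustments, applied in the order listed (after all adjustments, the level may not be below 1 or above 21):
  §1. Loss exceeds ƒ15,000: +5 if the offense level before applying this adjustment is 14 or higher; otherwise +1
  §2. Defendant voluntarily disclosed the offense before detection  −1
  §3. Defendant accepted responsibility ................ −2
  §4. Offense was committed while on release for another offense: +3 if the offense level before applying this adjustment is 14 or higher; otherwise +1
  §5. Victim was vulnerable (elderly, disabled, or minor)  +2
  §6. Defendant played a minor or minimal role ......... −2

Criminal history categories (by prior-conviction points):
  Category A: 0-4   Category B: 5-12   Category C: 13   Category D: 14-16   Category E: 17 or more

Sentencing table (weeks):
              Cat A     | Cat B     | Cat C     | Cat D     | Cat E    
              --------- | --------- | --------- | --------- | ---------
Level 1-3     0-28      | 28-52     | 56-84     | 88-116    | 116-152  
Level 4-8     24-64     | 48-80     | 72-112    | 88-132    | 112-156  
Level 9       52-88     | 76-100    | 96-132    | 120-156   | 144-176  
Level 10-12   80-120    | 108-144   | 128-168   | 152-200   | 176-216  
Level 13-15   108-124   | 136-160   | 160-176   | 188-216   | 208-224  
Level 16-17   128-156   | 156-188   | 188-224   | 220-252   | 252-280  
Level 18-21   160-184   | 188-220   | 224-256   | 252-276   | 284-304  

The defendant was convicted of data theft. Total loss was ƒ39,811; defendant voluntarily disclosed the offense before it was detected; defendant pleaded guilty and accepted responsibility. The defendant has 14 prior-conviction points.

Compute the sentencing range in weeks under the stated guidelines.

Base offense level for data theft: 16.
§1 applies (level before this adjustment is 16 ≥ 14, so +5): 16 + 5 = 21.
§2 applies: 21 − 1 = 20.
§3 applies: 20 − 2 = 18.
Final offense level: 18.
Criminal history: 14 prior points → Category D (14-16).
Level 18 falls in the 18-21 band.
Grid: Level 18-21 × Category D = 252-276 weeks.

252-276 weeks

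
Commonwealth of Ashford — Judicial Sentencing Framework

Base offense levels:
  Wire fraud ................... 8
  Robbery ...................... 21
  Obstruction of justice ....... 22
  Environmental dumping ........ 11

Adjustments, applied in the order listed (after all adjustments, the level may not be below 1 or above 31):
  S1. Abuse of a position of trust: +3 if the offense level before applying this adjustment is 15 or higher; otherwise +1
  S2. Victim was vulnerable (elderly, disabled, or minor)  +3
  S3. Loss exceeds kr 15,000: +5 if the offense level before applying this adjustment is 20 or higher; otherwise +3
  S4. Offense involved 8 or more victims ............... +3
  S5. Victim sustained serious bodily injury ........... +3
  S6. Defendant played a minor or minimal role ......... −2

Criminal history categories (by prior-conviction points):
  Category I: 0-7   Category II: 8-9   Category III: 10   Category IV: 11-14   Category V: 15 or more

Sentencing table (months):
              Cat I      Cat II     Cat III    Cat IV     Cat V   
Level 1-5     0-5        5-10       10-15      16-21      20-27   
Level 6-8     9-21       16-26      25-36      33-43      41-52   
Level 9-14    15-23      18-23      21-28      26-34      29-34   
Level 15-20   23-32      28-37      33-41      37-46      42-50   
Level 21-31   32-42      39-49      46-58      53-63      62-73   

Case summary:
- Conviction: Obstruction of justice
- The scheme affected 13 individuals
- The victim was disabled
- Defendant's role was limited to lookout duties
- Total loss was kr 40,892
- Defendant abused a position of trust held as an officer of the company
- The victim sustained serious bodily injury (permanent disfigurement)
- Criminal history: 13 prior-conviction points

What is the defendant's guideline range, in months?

Base offense level for obstruction of justice: 22.
S1 applies (level before this adjustment is 22 ≥ 15, so +3): 22 + 3 = 25.
S2 applies: 25 + 3 = 28.
S3 applies (level before this adjustment is 28 ≥ 20, so +5): 28 + 5 = 33.
S4 applies: 33 + 3 = 36.
S5 applies: 36 + 3 = 39.
S6 applies: 39 − 2 = 37.
Level 37 exceeds the maximum of 31; capped at 31.
Final offense level: 31.
Criminal history: 13 prior points → Category IV (11-14).
Level 31 falls in the 21-31 band.
Grid: Level 21-31 × Category IV = 53-63 months.

53-63 months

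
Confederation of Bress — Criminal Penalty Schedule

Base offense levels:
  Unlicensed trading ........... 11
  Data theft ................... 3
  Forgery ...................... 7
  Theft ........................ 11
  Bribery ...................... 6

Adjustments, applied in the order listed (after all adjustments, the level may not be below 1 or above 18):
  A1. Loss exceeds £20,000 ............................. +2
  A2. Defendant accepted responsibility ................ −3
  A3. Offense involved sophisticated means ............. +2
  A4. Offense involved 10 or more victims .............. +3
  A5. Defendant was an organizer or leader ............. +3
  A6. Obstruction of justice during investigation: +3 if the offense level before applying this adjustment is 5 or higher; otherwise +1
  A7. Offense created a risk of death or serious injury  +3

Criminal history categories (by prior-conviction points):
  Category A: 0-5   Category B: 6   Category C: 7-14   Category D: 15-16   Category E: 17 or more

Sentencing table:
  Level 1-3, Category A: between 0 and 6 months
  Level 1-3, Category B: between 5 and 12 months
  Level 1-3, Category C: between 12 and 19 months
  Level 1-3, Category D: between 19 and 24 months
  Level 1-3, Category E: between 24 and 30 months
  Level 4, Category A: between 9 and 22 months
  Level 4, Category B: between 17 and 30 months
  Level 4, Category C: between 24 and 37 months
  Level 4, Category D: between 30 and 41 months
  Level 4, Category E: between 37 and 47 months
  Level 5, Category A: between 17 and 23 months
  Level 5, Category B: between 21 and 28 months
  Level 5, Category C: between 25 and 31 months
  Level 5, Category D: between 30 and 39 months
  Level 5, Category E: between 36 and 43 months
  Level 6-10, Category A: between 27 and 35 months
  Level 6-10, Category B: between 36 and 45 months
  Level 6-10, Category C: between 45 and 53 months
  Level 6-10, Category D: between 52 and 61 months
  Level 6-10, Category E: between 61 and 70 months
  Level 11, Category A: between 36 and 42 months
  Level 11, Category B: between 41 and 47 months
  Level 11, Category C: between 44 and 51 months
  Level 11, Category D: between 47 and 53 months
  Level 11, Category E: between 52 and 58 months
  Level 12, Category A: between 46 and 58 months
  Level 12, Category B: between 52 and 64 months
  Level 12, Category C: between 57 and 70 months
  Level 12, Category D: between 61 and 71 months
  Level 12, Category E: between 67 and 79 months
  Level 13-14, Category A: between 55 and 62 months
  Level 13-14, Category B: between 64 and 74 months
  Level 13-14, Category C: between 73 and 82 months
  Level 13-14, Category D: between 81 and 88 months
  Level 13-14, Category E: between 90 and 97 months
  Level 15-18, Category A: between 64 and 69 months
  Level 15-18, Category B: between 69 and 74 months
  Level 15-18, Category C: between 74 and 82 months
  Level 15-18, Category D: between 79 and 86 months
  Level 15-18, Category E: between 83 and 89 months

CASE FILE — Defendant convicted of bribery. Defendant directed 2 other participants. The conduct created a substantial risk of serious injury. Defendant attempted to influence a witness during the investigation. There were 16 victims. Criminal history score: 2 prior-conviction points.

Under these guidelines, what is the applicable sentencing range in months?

Base offense level for bribery: 6.
A2 does not apply.
A4 applies: 6 + 3 = 9.
A5 applies: 9 + 3 = 12.
A6 applies (level before this adjustment is 12 ≥ 5, so +3): 12 + 3 = 15.
A7 applies: 15 + 3 = 18.
Final offense level: 18.
Criminal history: 2 prior points → Category A (0-5).
Level 18 falls in the 15-18 band.
Grid: Level 15-18 × Category A = 64-69 months.

64-69 months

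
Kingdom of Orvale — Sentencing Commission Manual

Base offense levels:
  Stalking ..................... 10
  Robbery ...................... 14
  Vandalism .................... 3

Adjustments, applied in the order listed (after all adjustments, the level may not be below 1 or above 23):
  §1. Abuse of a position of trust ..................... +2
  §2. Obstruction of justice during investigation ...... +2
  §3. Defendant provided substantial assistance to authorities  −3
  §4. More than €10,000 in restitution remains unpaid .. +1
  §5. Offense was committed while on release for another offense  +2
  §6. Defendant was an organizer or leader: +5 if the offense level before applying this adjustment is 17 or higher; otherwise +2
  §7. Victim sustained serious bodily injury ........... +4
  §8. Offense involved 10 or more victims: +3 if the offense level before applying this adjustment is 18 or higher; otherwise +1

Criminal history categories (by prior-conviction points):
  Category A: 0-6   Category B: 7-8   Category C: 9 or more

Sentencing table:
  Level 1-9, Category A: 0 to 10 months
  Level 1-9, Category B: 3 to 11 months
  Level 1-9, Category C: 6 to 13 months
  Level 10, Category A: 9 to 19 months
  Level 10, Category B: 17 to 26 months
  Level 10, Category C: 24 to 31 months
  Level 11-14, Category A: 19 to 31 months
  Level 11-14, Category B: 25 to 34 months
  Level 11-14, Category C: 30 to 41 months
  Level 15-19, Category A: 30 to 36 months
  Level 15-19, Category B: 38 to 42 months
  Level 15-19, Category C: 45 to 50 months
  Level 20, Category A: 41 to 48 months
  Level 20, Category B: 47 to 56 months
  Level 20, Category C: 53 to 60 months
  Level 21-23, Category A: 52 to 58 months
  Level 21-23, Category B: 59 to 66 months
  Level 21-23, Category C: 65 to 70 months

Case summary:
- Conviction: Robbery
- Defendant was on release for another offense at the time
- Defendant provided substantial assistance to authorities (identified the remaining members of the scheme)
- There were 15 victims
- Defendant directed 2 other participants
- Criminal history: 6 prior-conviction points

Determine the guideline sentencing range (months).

Base offense level for robbery: 14.
§2 does not apply.
§3 applies: 14 − 3 = 11.
§4 does not apply.
§5 applies: 11 + 2 = 13.
§6 applies (level before this adjustment is 13 < 17, so +2): 13 + 2 = 15.
§8 applies (level before this adjustment is 15 < 18, so +1): 15 + 1 = 16.
Final offense level: 16.
Criminal history: 6 prior points → Category A (0-6).
Level 16 falls in the 15-19 band.
Grid: Level 15-19 × Category A = 30-36 months.

30-36 months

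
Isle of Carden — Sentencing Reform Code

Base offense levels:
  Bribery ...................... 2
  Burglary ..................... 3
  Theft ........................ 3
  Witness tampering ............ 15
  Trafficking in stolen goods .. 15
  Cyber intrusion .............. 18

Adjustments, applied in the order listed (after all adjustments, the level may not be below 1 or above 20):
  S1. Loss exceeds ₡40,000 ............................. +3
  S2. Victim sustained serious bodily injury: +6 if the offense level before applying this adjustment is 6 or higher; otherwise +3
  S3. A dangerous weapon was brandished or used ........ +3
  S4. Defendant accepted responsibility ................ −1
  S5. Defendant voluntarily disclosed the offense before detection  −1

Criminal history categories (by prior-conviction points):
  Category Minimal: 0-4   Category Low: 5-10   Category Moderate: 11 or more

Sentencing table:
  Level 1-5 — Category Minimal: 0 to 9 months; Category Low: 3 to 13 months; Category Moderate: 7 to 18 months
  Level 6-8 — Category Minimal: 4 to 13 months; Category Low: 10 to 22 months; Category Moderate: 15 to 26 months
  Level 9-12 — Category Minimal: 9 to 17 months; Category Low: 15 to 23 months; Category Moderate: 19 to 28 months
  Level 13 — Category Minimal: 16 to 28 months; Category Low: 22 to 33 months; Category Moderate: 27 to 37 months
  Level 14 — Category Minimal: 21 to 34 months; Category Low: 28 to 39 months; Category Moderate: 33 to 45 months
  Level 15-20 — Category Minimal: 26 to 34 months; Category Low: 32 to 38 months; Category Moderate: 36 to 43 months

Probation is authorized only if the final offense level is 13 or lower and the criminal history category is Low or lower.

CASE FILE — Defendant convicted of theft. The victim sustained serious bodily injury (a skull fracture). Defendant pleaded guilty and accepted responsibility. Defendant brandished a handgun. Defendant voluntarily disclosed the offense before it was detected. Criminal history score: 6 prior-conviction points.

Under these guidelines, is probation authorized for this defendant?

Yes

Base offense level for theft: 3.
S2 applies (level before this adjustment is 3 < 6, so +3): 3 + 3 = 6.
S3 applies: 6 + 3 = 9.
S4 applies: 9 − 1 = 8.
S5 applies: 8 − 1 = 7.
Final offense level: 7.
Criminal history: 6 prior points → Category Low (5-10).
Level 7 falls in the 6-8 band.
Grid: Level 6-8 × Category Low = 10-22 months.
Probation check: level 7 ≤ 13 and category Low ≤ Low → eligible.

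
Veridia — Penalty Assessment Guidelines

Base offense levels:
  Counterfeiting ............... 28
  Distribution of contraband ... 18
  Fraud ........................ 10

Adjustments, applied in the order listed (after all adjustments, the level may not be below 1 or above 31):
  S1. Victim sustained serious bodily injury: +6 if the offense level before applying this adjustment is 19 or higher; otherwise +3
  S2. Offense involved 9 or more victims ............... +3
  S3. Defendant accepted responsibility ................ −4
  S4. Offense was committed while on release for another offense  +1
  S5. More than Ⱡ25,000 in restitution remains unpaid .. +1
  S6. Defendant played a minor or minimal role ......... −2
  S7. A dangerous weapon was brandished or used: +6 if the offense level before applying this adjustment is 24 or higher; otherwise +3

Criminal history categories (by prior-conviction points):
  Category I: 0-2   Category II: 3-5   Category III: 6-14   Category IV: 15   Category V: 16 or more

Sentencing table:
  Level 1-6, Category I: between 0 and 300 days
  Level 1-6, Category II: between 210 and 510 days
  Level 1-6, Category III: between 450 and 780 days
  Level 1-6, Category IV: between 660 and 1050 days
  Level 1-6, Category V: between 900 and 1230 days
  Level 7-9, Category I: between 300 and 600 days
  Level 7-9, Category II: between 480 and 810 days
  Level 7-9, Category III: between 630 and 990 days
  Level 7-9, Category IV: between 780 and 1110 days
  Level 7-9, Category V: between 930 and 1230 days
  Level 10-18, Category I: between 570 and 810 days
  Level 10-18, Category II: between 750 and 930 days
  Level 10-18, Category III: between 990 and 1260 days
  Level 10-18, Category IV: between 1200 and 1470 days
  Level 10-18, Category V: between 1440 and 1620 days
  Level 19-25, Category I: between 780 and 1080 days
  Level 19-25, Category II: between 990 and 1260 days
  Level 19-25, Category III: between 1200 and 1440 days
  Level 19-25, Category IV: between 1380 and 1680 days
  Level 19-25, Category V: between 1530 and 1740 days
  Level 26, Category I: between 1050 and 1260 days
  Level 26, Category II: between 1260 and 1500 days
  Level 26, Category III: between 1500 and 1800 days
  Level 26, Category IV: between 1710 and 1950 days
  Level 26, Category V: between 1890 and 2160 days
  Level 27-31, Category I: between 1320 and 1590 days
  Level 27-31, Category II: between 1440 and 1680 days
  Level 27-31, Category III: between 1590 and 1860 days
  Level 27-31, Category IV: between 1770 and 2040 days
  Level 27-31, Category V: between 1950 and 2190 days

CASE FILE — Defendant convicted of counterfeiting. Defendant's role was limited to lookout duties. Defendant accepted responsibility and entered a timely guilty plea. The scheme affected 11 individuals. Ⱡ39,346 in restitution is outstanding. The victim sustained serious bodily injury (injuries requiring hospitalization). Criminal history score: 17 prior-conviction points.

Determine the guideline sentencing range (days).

1950-2190 days

Base offense level for counterfeiting: 28.
S1 applies (level before this adjustment is 28 ≥ 19, so +6): 28 + 6 = 34.
S2 applies: 34 + 3 = 37.
S3 applies: 37 − 4 = 33.
S5 applies: 33 + 1 = 34.
S6 applies: 34 − 2 = 32.
S7 does not apply.
Level 32 exceeds the maximum of 31; capped at 31.
Final offense level: 31.
Criminal history: 17 prior points → Category V (16+).
Level 31 falls in the 27-31 band.
Grid: Level 27-31 × Category V = 1950-2190 days.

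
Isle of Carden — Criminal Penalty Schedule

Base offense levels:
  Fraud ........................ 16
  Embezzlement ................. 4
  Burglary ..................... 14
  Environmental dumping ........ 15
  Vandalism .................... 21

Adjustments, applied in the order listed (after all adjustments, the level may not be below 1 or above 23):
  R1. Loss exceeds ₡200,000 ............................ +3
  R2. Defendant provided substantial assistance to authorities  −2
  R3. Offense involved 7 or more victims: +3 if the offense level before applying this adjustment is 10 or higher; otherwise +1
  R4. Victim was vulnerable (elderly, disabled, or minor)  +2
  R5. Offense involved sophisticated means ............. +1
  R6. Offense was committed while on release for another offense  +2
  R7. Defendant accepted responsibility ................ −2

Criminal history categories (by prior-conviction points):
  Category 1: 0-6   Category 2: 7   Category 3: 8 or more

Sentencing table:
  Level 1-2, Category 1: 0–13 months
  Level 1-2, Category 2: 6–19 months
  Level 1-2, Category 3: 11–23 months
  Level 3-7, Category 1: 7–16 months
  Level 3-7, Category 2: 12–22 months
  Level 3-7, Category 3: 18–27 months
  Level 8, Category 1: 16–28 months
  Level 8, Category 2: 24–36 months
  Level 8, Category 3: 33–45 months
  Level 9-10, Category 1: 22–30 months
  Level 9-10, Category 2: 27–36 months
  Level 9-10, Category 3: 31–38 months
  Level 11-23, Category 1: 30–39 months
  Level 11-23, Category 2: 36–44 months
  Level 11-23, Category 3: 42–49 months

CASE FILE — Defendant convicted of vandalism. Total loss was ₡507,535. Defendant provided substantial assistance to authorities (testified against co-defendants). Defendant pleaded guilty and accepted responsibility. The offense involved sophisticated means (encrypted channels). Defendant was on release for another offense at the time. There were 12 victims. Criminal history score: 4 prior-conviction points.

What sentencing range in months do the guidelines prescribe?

30-39 months

Base offense level for vandalism: 21.
R1 applies: 21 + 3 = 24.
R2 applies: 24 − 2 = 22.
R3 applies (level before this adjustment is 22 ≥ 10, so +3): 22 + 3 = 25.
R4 does not apply.
R5 applies: 25 + 1 = 26.
R6 applies: 26 + 2 = 28.
R7 applies: 28 − 2 = 26.
Level 26 exceeds the maximum of 23; capped at 23.
Final offense level: 23.
Criminal history: 4 prior points → Category 1 (0-6).
Level 23 falls in the 11-23 band.
Grid: Level 11-23 × Category 1 = 30-39 months.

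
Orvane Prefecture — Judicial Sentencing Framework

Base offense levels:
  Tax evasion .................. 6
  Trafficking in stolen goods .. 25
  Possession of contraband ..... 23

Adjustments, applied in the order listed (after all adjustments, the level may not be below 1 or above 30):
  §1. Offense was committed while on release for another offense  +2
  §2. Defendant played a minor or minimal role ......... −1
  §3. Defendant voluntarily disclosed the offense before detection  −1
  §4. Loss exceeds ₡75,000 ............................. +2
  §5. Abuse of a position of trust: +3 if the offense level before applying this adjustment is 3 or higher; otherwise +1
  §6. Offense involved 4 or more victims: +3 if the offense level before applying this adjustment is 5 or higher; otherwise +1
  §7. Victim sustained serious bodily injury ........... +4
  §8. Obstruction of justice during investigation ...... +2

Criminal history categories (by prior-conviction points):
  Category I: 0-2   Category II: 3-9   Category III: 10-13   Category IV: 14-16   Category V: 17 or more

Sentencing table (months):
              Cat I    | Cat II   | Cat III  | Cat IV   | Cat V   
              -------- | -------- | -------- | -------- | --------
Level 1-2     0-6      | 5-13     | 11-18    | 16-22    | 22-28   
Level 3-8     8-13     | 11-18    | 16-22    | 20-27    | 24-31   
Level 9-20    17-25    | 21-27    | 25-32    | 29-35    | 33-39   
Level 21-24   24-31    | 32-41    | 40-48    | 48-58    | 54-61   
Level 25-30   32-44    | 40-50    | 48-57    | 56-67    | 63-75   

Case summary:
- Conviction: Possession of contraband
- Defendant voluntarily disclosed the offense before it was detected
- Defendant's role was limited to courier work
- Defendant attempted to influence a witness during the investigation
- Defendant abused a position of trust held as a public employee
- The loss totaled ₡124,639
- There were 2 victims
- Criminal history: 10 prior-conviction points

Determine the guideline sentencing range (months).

48-57 months

Base offense level for possession of contraband: 23.
§1 does not apply.
§2 applies: 23 − 1 = 22.
§3 applies: 22 − 1 = 21.
§4 applies: 21 + 2 = 23.
§5 applies (level before this adjustment is 23 ≥ 3, so +3): 23 + 3 = 26.
§6 does not apply.
§7 does not apply.
§8 applies: 26 + 2 = 28.
Final offense level: 28.
Criminal history: 10 prior points → Category III (10-13).
Level 28 falls in the 25-30 band.
Grid: Level 25-30 × Category III = 48-57 months.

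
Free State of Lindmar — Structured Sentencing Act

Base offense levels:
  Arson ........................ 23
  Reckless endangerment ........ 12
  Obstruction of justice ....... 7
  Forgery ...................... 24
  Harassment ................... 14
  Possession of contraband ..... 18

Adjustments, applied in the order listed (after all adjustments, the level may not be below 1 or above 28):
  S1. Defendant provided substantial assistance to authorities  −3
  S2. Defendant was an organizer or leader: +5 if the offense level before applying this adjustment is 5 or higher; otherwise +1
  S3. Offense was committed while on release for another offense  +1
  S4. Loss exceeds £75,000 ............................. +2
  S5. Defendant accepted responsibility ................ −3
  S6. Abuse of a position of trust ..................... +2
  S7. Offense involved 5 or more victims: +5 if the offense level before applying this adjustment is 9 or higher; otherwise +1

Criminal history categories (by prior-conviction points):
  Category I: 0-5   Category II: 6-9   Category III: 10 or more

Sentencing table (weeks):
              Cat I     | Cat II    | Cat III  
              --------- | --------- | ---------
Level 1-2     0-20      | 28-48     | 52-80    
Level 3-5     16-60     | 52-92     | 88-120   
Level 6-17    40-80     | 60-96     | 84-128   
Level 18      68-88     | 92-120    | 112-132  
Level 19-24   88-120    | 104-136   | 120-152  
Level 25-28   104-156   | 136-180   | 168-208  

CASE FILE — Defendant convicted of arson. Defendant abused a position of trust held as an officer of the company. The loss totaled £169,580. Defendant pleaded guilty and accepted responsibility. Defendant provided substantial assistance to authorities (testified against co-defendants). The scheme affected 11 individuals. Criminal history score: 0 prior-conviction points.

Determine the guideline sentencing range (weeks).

Base offense level for arson: 23.
S1 applies: 23 − 3 = 20.
S3 does not apply.
S4 applies: 20 + 2 = 22.
S5 applies: 22 − 3 = 19.
S6 applies: 19 + 2 = 21.
S7 applies (level before this adjustment is 21 ≥ 9, so +5): 21 + 5 = 26.
Final offense level: 26.
Criminal history: 0 prior points → Category I (0-5).
Level 26 falls in the 25-28 band.
Grid: Level 25-28 × Category I = 104-156 weeks.

104-156 weeks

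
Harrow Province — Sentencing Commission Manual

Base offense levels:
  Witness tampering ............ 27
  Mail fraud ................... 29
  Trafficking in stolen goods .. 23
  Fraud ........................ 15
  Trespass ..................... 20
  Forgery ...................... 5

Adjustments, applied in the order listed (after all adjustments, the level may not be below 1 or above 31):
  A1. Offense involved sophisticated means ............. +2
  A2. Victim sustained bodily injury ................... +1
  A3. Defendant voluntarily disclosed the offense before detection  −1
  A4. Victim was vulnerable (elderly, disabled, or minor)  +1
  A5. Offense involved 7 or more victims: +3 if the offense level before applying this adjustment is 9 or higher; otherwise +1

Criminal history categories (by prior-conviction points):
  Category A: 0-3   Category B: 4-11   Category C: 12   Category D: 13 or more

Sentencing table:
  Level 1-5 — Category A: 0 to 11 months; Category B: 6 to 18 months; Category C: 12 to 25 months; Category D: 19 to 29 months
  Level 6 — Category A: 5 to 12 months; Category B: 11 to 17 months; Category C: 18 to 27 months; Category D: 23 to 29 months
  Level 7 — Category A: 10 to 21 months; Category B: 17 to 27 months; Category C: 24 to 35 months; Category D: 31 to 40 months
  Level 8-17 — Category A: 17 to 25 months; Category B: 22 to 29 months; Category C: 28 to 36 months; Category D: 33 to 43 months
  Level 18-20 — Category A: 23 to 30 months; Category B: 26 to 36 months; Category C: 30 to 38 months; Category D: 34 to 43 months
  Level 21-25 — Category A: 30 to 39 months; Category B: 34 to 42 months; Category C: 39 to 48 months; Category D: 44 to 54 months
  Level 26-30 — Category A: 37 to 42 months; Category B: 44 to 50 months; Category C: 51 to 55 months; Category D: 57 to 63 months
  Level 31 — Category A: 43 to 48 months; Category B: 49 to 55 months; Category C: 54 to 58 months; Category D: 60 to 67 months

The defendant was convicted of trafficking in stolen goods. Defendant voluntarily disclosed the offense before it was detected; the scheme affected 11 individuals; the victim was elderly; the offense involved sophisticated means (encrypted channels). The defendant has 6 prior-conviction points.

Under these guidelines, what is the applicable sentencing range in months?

44-50 months

Base offense level for trafficking in stolen goods: 23.
A1 applies: 23 + 2 = 25.
A3 applies: 25 − 1 = 24.
A4 applies: 24 + 1 = 25.
A5 applies (level before this adjustment is 25 ≥ 9, so +3): 25 + 3 = 28.
Final offense level: 28.
Criminal history: 6 prior points → Category B (4-11).
Level 28 falls in the 26-30 band.
Grid: Level 26-30 × Category B = 44-50 months.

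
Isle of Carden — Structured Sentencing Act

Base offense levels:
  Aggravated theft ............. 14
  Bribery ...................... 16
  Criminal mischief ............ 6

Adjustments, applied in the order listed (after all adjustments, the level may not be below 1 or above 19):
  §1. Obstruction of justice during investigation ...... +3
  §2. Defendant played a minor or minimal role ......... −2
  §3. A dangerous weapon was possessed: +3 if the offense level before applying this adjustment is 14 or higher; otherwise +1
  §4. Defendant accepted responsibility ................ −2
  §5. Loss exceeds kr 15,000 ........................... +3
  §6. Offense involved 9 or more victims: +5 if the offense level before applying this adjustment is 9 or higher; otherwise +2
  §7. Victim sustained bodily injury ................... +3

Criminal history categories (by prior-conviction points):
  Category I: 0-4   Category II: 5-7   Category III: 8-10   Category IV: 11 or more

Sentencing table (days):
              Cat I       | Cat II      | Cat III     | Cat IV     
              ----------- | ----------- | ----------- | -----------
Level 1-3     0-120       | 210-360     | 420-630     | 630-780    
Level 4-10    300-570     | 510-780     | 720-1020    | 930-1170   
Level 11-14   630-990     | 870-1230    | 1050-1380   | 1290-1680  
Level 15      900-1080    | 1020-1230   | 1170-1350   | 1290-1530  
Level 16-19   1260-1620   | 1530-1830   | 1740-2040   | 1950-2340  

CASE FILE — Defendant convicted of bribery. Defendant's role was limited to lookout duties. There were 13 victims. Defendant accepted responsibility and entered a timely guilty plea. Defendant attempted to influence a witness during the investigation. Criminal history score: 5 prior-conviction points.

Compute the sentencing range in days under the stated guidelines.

1530-1830 days

Base offense level for bribery: 16.
§1 applies: 16 + 3 = 19.
§2 applies: 19 − 2 = 17.
§4 applies: 17 − 2 = 15.
§6 applies (level before this adjustment is 15 ≥ 9, so +5): 15 + 5 = 20.
§7 does not apply.
Level 20 exceeds the maximum of 19; capped at 19.
Final offense level: 19.
Criminal history: 5 prior points → Category II (5-7).
Level 19 falls in the 16-19 band.
Grid: Level 16-19 × Category II = 1530-1830 days.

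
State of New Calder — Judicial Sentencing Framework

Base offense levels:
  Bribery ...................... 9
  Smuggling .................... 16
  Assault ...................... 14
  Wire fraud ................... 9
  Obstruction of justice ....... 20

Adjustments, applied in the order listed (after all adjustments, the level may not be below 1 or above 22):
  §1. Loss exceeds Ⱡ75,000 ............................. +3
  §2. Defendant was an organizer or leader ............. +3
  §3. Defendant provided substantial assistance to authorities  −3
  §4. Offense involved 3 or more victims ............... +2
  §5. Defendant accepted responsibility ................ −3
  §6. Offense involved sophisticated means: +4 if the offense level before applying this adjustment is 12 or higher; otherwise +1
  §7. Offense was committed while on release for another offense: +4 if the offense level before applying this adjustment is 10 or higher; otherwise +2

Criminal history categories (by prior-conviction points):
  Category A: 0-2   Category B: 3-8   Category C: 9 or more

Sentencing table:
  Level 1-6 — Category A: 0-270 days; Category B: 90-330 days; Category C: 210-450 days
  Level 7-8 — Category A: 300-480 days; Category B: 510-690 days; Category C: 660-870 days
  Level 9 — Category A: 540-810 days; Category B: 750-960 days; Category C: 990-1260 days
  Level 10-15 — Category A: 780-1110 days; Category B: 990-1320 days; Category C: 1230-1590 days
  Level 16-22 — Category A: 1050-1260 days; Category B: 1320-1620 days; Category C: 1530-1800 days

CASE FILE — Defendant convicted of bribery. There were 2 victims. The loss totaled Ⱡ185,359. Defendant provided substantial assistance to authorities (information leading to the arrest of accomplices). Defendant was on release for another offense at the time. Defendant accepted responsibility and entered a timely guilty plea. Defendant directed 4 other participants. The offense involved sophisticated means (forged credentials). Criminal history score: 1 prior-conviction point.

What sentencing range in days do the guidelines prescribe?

780-1110 days

Base offense level for bribery: 9.
§1 applies: 9 + 3 = 12.
§2 applies: 12 + 3 = 15.
§3 applies: 15 − 3 = 12.
§5 applies: 12 − 3 = 9.
§6 applies (level before this adjustment is 9 < 12, so +1): 9 + 1 = 10.
§7 applies (level before this adjustment is 10 ≥ 10, so +4): 10 + 4 = 14.
Final offense level: 14.
Criminal history: 1 prior point → Category A (0-2).
Level 14 falls in the 10-15 band.
Grid: Level 10-15 × Category A = 780-1110 days.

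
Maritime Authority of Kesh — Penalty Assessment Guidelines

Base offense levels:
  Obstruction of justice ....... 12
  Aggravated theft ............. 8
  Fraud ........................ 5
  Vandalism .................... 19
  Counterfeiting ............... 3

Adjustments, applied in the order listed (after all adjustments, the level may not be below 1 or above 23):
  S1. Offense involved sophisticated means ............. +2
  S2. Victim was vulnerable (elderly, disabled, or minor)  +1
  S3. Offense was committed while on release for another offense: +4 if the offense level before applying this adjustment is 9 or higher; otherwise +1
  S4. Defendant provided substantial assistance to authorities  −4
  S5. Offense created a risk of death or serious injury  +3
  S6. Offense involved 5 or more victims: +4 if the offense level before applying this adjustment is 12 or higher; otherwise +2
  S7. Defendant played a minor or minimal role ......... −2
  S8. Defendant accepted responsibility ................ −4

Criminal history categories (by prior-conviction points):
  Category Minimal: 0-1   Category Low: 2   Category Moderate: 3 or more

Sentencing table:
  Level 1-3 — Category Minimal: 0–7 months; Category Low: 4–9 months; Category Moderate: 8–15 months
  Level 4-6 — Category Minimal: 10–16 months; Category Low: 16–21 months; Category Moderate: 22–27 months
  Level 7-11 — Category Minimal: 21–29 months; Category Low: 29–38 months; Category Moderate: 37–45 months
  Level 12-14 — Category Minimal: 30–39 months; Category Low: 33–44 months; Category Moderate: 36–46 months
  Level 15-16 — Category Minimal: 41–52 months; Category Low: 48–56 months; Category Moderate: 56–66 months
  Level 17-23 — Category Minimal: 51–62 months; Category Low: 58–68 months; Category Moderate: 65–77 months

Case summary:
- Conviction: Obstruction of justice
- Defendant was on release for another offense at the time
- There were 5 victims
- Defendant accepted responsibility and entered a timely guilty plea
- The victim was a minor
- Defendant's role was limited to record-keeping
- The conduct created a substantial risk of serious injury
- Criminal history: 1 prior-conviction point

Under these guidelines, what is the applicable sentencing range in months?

Base offense level for obstruction of justice: 12.
S1 does not apply.
S2 applies: 12 + 1 = 13.
S3 applies (level before this adjustment is 13 ≥ 9, so +4): 13 + 4 = 17.
S5 applies: 17 + 3 = 20.
S6 applies (level before this adjustment is 20 ≥ 12, so +4): 20 + 4 = 24.
S7 applies: 24 − 2 = 22.
S8 applies: 22 − 4 = 18.
Final offense level: 18.
Criminal history: 1 prior point → Category Minimal (0-1).
Level 18 falls in the 17-23 band.
Grid: Level 17-23 × Category Minimal = 51-62 months.

51-62 months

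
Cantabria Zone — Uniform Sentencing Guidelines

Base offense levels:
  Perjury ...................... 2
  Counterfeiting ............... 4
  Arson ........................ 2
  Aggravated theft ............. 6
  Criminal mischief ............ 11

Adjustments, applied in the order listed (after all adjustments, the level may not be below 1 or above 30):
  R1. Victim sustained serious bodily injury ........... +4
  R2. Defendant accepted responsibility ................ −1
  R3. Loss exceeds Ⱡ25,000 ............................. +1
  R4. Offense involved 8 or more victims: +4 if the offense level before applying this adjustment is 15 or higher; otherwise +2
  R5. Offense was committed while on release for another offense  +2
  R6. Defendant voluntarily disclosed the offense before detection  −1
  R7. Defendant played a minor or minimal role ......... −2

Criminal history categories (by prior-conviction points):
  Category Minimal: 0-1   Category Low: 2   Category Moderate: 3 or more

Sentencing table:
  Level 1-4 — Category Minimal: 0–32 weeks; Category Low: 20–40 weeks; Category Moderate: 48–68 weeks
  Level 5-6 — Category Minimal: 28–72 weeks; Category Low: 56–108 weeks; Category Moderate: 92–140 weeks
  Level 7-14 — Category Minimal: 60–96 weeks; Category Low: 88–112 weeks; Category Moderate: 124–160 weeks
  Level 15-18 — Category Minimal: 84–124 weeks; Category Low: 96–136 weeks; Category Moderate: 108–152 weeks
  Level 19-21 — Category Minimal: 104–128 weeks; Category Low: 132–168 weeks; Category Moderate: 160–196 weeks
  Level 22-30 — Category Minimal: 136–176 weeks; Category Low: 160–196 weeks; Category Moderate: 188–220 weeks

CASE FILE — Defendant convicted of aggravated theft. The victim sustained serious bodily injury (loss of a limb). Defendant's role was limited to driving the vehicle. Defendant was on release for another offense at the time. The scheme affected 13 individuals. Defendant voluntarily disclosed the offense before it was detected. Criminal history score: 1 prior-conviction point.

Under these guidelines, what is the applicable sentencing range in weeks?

60-96 weeks

Base offense level for aggravated theft: 6.
R1 applies: 6 + 4 = 10.
R2 does not apply.
R4 applies (level before this adjustment is 10 < 15, so +2): 10 + 2 = 12.
R5 applies: 12 + 2 = 14.
R6 applies: 14 − 1 = 13.
R7 applies: 13 − 2 = 11.
Final offense level: 11.
Criminal history: 1 prior point → Category Minimal (0-1).
Level 11 falls in the 7-14 band.
Grid: Level 7-14 × Category Minimal = 60-96 weeks.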